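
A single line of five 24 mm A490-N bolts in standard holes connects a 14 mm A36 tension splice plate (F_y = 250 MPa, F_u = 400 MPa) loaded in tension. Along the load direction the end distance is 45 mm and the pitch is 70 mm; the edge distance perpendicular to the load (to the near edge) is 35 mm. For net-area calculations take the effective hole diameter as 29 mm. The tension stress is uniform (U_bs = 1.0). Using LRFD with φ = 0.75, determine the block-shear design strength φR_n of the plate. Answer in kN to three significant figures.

Shear plane L_v = 45 + 4·70 = 325 mm; A_gv = 325 × 14 = 4550 mm².
A_nv = (325 − 4.5·29) × 14 = 2723 mm².
A_nt = (35 − 0.5·29) × 14 = 287 mm².
0.6 F_u A_nv = 653.5 kN; 0.6 F_y A_gv = 682.5 kN → shear rupture governs the shear term.
R_n = 653.5 + 1.0 × 400 × 287 / 1000 = 768.3 kN.
Design strength φR_n = 0.75 × 768.3 = 576 kN.

576 kN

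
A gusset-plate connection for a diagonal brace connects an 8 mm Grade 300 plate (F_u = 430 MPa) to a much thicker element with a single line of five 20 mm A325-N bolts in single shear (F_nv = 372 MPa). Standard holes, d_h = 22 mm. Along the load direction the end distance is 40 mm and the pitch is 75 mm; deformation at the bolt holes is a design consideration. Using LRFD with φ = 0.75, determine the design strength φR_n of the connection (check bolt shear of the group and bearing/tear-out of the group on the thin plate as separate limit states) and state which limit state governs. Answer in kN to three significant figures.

Bolt shear: A_b = π·20²/4 = 314.2 mm²; R_n = 372 × 314.2 × 5 × 1 / 1000 = 584.3 kN → 0.75 × 584.3 = 438 kN.
Bearing (1.2 l_c t F_u ≤ 2.4 d t F_u): upper limit = 2.4·20·8·430 / 1000 = 165.1 kN.
  Edge l_c = 40 − 22/2 = 29 → r_n = 119.7 kN; interior l_c = 75 − 22 = 53 → r_n = 165.1 kN.
  R_n,bearing = 1·119.7 + 4·165.1 = 780.2 kN → 0.75 × 780.2 = 585 kN.
Bolt shear governs: 438 kN.

438 kN (bolt shear governs)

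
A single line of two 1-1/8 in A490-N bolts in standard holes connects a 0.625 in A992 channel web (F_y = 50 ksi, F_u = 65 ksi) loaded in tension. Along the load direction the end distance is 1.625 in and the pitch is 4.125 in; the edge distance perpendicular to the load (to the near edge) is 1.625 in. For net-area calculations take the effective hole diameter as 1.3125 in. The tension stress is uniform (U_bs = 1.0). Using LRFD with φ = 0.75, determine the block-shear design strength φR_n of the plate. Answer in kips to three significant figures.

98.6 kips

Shear plane L_v = 1.625 + 1·4.125 = 5.75 in; A_gv = 5.75 × 0.625 = 3.594 in².
A_nv = (5.75 − 1.5·1.3125) × 0.625 = 2.363 in².
A_nt = (1.625 − 0.5·1.3125) × 0.625 = 0.6055 in².
0.6 F_u A_nv = 92.17 kips; 0.6 F_y A_gv = 107.8 kips → shear rupture governs the shear term.
R_n = 92.17 + 1.0 × 65 × 0.6055 = 131.5 kips.
Design strength φR_n = 0.75 × 131.5 = 98.6 kips.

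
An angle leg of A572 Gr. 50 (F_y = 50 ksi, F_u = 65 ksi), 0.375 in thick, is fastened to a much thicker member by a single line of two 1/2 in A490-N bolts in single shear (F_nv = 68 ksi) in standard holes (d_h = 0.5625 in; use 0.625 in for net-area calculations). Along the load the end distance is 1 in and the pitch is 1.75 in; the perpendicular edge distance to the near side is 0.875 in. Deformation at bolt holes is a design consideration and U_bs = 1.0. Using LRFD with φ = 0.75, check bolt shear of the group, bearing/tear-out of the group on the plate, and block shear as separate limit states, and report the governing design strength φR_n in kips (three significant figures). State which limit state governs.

20 kips (bolt shear governs)

Bolt shear: A_b = π·0.5²/4 = 0.1963 in²; R_n = 68 × 0.1963 × 2 × 1 = 26.7 kips → 0.75 × 26.7 = 20 kips.
Bearing: edge l_c = 0.7188, r_n = 21.02 kips; interior l_c = 1.188, r_n = 29.25 kips; R_n = 21.02 + 1·29.25 = 50.27 kips → 37.7 kips.
Block shear: A_gv = 1.031, A_nv = 0.6797, A_nt = 0.2109 in²; R_n = min(0.6F_uA_nv, 0.6F_yA_gv) + U_bs·F_u·A_nt = 40.22 kips → 30.2 kips.
Bolt shear governs: 20 kips.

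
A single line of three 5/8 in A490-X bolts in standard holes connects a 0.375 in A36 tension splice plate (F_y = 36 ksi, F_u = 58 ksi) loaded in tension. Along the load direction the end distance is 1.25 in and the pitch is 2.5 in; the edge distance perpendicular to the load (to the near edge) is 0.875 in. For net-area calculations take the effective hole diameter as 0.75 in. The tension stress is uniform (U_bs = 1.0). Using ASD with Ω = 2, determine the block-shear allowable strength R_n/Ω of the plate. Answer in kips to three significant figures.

Shear plane L_v = 1.25 + 2·2.5 = 6.25 in; A_gv = 6.25 × 0.375 = 2.344 in².
A_nv = (6.25 − 2.5·0.75) × 0.375 = 1.641 in².
A_nt = (0.875 − 0.5·0.75) × 0.375 = 0.1875 in².
0.6 F_u A_nv = 57.09 kips; 0.6 F_y A_gv = 50.62 kips → shear yielding governs the shear term.
R_n = 50.62 + 1.0 × 58 × 0.1875 = 61.5 kips.
Allowable strength R_n/Ω = 61.5 / 2 = 30.7 kips.

30.7 kips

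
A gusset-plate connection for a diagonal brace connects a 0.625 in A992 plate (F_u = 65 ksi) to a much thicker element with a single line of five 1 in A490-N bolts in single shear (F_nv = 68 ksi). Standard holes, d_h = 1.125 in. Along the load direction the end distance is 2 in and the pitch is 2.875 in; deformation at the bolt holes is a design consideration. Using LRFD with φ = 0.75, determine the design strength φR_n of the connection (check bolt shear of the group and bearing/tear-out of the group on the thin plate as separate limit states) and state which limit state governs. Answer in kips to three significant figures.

Bolt shear: A_b = π·1²/4 = 0.7854 in²; R_n = 68 × 0.7854 × 5 × 1 = 267 kips → 0.75 × 267 = 200 kips.
Bearing (1.2 l_c t F_u ≤ 2.4 d t F_u): upper limit = 2.4·1·0.625·65 = 97.5 kips.
  Edge l_c = 2 − 1.125/2 = 1.438 → r_n = 70.08 kips; interior l_c = 2.875 − 1.125 = 1.75 → r_n = 85.31 kips.
  R_n,bearing = 1·70.08 + 4·85.31 = 411.3 kips → 0.75 × 411.3 = 308 kips.
Bolt shear governs: 200 kips.

200 kips (bolt shear governs)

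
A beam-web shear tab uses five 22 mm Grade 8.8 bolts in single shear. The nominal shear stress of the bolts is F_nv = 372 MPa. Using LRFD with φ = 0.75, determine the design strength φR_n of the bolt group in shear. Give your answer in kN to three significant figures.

A_b = π × 22² / 4 = 380.1 mm².
R_n = F_nv · A_b · n · n_s = 372 × 380.1 × 5 × 1 / 1000 = 707 kN.
Design strength φR_n = 0.75 × 707 = 530 kN.

530 kN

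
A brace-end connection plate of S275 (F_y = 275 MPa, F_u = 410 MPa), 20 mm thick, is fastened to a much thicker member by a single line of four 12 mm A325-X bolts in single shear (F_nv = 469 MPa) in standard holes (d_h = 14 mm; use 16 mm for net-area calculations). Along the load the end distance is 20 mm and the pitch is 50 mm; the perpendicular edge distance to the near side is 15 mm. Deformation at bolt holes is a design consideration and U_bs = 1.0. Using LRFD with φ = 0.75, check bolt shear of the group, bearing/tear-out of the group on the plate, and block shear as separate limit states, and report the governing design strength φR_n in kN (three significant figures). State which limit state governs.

Bolt shear: A_b = π·12²/4 = 113.1 mm²; R_n = 469 × 113.1 × 4 × 1 / 1000 = 212.2 kN → 0.75 × 212.2 = 159 kN.
Bearing: edge l_c = 13, r_n = 127.9 kN; interior l_c = 36, r_n = 236.2 kN; R_n = 127.9 + 3·236.2 = 836.4 kN → 627 kN.
Block shear: A_gv = 3400, A_nv = 2280, A_nt = 140 mm²; R_n = min(0.6F_uA_nv, 0.6F_yA_gv) + U_bs·F_u·A_nt = 618.3 kN → 464 kN.
Bolt shear governs: 159 kN.

159 kN (bolt shear governs)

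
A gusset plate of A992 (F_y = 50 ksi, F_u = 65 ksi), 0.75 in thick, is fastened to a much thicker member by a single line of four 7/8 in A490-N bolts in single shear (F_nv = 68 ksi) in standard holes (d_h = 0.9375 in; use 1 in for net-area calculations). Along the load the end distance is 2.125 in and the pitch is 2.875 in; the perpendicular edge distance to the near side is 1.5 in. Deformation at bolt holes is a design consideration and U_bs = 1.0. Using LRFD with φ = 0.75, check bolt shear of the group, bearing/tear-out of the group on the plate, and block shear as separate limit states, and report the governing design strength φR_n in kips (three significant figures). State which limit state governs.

123 kips (bolt shear governs)

Bolt shear: A_b = π·0.875²/4 = 0.6013 in²; R_n = 68 × 0.6013 × 4 × 1 = 163.6 kips → 0.75 × 163.6 = 123 kips.
Bearing: edge l_c = 1.656, r_n = 96.89 kips; interior l_c = 1.938, r_n = 102.4 kips; R_n = 96.89 + 3·102.4 = 404 kips → 303 kips.
Block shear: A_gv = 8.062, A_nv = 5.438, A_nt = 0.75 in²; R_n = min(0.6F_uA_nv, 0.6F_yA_gv) + U_bs·F_u·A_nt = 260.8 kips → 196 kips.
Bolt shear governs: 123 kips.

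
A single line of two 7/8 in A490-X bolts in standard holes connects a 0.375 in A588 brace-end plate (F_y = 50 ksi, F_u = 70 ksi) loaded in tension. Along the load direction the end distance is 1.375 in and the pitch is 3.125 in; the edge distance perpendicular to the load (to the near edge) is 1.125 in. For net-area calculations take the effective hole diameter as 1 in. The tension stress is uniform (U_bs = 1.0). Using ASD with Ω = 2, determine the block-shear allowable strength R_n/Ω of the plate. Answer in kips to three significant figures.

Shear plane L_v = 1.375 + 1·3.125 = 4.5 in; A_gv = 4.5 × 0.375 = 1.688 in².
A_nv = (4.5 − 1.5·1) × 0.375 = 1.125 in².
A_nt = (1.125 − 0.5·1) × 0.375 = 0.2344 in².
0.6 F_u A_nv = 47.25 kips; 0.6 F_y A_gv = 50.62 kips → shear rupture governs the shear term.
R_n = 47.25 + 1.0 × 70 × 0.2344 = 63.66 kips.
Allowable strength R_n/Ω = 63.66 / 2 = 31.8 kips.

31.8 kips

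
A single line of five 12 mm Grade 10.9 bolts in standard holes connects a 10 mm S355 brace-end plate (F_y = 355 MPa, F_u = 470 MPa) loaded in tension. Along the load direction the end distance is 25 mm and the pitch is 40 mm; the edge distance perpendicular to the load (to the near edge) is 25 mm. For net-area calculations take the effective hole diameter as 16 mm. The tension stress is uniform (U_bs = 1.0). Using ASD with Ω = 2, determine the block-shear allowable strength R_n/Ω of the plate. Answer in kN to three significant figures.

Shear plane L_v = 25 + 4·40 = 185 mm; A_gv = 185 × 10 = 1850 mm².
A_nv = (185 − 4.5·16) × 10 = 1130 mm².
A_nt = (25 − 0.5·16) × 10 = 170 mm².
0.6 F_u A_nv = 318.7 kN; 0.6 F_y A_gv = 394.1 kN → shear rupture governs the shear term.
R_n = 318.7 + 1.0 × 470 × 170 / 1000 = 398.6 kN.
Allowable strength R_n/Ω = 398.6 / 2 = 199 kN.

199 kN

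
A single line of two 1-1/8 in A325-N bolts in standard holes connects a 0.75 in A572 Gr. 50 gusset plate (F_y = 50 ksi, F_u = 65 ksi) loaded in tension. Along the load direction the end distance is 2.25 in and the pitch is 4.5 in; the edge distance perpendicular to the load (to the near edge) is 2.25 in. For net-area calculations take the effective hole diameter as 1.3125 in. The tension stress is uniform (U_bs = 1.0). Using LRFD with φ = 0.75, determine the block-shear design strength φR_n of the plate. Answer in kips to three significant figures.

Shear plane L_v = 2.25 + 1·4.5 = 6.75 in; A_gv = 6.75 × 0.75 = 5.062 in².
A_nv = (6.75 − 1.5·1.3125) × 0.75 = 3.586 in².
A_nt = (2.25 − 0.5·1.3125) × 0.75 = 1.195 in².
0.6 F_u A_nv = 139.9 kips; 0.6 F_y A_gv = 151.9 kips → shear rupture governs the shear term.
R_n = 139.9 + 1.0 × 65 × 1.195 = 217.5 kips.
Design strength φR_n = 0.75 × 217.5 = 163 kips.

163 kips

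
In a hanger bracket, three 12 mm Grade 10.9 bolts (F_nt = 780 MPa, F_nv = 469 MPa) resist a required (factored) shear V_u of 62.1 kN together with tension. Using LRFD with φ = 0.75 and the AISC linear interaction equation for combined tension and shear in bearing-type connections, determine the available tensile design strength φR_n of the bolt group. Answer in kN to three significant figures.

A_b = π·12²/4 = 113.1 mm²; f_rv = 62.1 × 1000 / (3 × 113.1) = 183 MPa.
F'_nt = 1.3 F_nt − (F_nt / φF_nv) f_rv = 1.3·780 − (780/(0.75·469))·183 = 608.1 MPa, capped at F_nt → F'_nt = 608.1 MPa.
R_n = F'_nt · A_b · n = 608.1 × 113.1 × 3 / 1000 = 206.3 kN.
Design strength φR_n = 0.75 × 206.3 = 155 kN.

155 kN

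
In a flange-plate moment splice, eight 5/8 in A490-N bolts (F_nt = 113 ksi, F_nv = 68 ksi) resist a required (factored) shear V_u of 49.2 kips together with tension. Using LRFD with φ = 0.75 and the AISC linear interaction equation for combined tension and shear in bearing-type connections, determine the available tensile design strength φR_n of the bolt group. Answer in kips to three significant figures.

189 kips

A_b = π·0.625²/4 = 0.3068 in²; f_rv = 49.2 / (8 × 0.3068) = 20.05 ksi.
F'_nt = 1.3 F_nt − (F_nt / φF_nv) f_rv = 1.3·113 − (113/(0.75·68))·20.05 = 102.5 ksi, capped at F_nt → F'_nt = 102.5 ksi.
R_n = F'_nt · A_b · n = 102.5 × 0.3068 × 8 = 251.5 kips.
Design strength φR_n = 0.75 × 251.5 = 189 kips.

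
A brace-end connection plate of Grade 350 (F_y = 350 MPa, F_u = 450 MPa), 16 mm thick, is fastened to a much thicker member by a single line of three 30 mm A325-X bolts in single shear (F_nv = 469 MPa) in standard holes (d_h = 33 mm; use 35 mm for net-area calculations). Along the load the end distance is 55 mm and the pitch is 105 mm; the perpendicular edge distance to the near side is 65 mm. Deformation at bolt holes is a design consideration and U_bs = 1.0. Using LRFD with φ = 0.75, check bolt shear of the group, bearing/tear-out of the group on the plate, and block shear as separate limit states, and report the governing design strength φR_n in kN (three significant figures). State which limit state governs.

Bolt shear: A_b = π·30²/4 = 706.9 mm²; R_n = 469 × 706.9 × 3 × 1 / 1000 = 994.5 kN → 0.75 × 994.5 = 746 kN.
Bearing: edge l_c = 38.5, r_n = 332.6 kN; interior l_c = 72, r_n = 518.4 kN; R_n = 332.6 + 2·518.4 = 1369 kN → 1030 kN.
Block shear: A_gv = 4240, A_nv = 2840, A_nt = 760 mm²; R_n = min(0.6F_uA_nv, 0.6F_yA_gv) + U_bs·F_u·A_nt = 1109 kN → 832 kN.
Bolt shear governs: 746 kN.

746 kN (bolt shear governs)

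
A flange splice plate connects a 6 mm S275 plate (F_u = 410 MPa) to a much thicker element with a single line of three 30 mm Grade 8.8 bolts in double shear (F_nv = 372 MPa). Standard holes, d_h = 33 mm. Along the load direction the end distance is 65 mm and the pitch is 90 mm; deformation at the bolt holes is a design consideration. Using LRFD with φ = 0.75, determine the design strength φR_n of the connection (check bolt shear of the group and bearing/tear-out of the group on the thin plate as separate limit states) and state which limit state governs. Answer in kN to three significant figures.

Bolt shear: A_b = π·30²/4 = 706.9 mm²; R_n = 372 × 706.9 × 3 × 2 / 1000 = 1578 kN → 0.75 × 1578 = 1180 kN.
Bearing (1.2 l_c t F_u ≤ 2.4 d t F_u): upper limit = 2.4·30·6·410 / 1000 = 177.1 kN.
  Edge l_c = 65 − 33/2 = 48.5 → r_n = 143.2 kN; interior l_c = 90 − 33 = 57 → r_n = 168.3 kN.
  R_n,bearing = 1·143.2 + 2·168.3 = 479.7 kN → 0.75 × 479.7 = 360 kN.
Bearing governs: 360 kN.

360 kN (bearing governs)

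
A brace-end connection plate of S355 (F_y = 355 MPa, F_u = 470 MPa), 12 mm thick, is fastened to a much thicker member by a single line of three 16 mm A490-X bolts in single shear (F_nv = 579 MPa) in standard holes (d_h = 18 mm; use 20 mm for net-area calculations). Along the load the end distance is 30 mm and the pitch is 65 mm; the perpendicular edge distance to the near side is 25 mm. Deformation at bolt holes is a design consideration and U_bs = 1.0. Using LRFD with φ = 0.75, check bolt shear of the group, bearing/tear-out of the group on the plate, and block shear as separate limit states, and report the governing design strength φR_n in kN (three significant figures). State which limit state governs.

262 kN (bolt shear governs)

Bolt shear: A_b = π·16²/4 = 201.1 mm²; R_n = 579 × 201.1 × 3 × 1 / 1000 = 349.2 kN → 0.75 × 349.2 = 262 kN.
Bearing: edge l_c = 21, r_n = 142.1 kN; interior l_c = 47, r_n = 216.6 kN; R_n = 142.1 + 2·216.6 = 575.3 kN → 431 kN.
Block shear: A_gv = 1920, A_nv = 1320, A_nt = 180 mm²; R_n = min(0.6F_uA_nv, 0.6F_yA_gv) + U_bs·F_u·A_nt = 456.8 kN → 343 kN.
Bolt shear governs: 262 kN.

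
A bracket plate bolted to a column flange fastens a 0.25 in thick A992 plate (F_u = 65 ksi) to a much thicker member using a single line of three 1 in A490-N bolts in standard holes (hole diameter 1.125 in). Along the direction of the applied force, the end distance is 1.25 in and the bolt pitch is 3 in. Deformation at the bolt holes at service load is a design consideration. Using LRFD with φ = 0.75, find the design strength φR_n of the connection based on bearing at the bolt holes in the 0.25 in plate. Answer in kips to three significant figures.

Per bolt r_n = 1.2 l_c t F_u ≤ 2.4 d t F_u; upper limit = 2.4 × 1 × 0.25 × 65 = 39 kips.
Edge bolt: l_c = 1.25 − 1.125/2 = 0.6875 in → 1.2 × 0.6875 × 0.25 × 65 = 13.41 → r_n = 13.41 kips.
Interior bolts: l_c = 3 − 1.125 = 1.875 in → 1.2 × 1.875 × 0.25 × 65 = 36.56 → r_n = 36.56 kips.
R_n = 1 × 13.41 + 2 × 36.56 = 86.53 kips.
Design strength φR_n = 0.75 × 86.53 = 64.9 kips.

64.9 kips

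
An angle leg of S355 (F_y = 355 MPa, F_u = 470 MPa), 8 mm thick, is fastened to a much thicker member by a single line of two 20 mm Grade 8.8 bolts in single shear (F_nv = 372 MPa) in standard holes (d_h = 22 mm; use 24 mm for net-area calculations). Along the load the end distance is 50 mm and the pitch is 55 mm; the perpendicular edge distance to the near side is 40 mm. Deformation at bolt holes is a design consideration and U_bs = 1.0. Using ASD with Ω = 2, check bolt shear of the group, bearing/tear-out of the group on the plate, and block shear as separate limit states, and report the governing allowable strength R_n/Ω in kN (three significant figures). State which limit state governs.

Bolt shear: A_b = π·20²/4 = 314.2 mm²; R_n = 372 × 314.2 × 2 × 1 / 1000 = 233.7 kN → 233.7 / 2 = 117 kN.
Bearing: edge l_c = 39, r_n = 176 kN; interior l_c = 33, r_n = 148.9 kN; R_n = 176 + 1·148.9 = 324.9 kN → 162 kN.
Block shear: A_gv = 840, A_nv = 552, A_nt = 224 mm²; R_n = min(0.6F_uA_nv, 0.6F_yA_gv) + U_bs·F_u·A_nt = 260.9 kN → 130 kN.
Bolt shear governs: 117 kN.

117 kN (bolt shear governs)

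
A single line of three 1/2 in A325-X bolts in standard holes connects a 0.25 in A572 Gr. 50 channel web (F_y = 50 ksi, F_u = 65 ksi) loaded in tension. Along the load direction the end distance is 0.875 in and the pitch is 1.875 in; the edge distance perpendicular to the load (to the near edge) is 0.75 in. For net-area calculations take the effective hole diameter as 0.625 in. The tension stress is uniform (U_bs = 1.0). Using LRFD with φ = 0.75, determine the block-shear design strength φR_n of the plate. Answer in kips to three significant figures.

Shear plane L_v = 0.875 + 2·1.875 = 4.625 in; A_gv = 4.625 × 0.25 = 1.156 in².
A_nv = (4.625 − 2.5·0.625) × 0.25 = 0.7656 in².
A_nt = (0.75 − 0.5·0.625) × 0.25 = 0.1094 in².
0.6 F_u A_nv = 29.86 kips; 0.6 F_y A_gv = 34.69 kips → shear rupture governs the shear term.
R_n = 29.86 + 1.0 × 65 × 0.1094 = 36.97 kips.
Design strength φR_n = 0.75 × 36.97 = 27.7 kips.

27.7 kips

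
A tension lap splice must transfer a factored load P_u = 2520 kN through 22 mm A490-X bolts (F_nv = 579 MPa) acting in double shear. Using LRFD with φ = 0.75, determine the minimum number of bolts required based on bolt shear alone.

A_b = π·22²/4 = 380.1 mm².
Per-bolt design strength φR_n = 0.75 × 579 × 380.1 × 2 / 1000 = 330.1 kN.
n ≥ 2520 / 330.1 = 7.633 → use 8 bolts.

8 bolts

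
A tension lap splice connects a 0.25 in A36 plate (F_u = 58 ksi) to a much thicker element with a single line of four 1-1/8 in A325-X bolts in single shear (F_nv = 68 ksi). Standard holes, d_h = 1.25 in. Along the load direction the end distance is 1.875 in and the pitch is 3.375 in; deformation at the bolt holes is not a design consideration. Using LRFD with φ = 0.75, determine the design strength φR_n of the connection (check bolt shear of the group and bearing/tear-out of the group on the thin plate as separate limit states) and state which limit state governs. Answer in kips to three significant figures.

124 kips (bearing governs)

Bolt shear: A_b = π·1.125²/4 = 0.994 in²; R_n = 68 × 0.994 × 4 × 1 = 270.4 kips → 0.75 × 270.4 = 203 kips.
Bearing (1.5 l_c t F_u ≤ 3.0 d t F_u): upper limit = 3.0·1.125·0.25·58 = 48.94 kips.
  Edge l_c = 1.875 − 1.25/2 = 1.25 → r_n = 27.19 kips; interior l_c = 3.375 − 1.25 = 2.125 → r_n = 46.22 kips.
  R_n,bearing = 1·27.19 + 3·46.22 = 165.8 kips → 0.75 × 165.8 = 124 kips.
Bearing governs: 124 kips.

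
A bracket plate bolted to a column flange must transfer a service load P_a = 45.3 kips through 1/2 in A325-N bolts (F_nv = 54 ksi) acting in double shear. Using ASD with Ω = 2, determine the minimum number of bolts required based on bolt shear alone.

A_b = π·0.5²/4 = 0.1963 in².
Per-bolt allowable strength R_n/Ω = 54 × 0.1963 × 2 / 2 = 10.6 kips.
n ≥ 45.3 / 10.6 = 4.272 → use 5 bolts.

5 bolts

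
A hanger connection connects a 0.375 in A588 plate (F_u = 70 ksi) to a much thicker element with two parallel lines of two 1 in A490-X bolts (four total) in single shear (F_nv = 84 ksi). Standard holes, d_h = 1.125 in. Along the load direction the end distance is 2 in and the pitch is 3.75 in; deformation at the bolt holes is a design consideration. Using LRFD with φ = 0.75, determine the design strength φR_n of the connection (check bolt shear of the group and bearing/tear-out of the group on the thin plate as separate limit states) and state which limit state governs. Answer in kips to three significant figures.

Bolt shear: A_b = π·1²/4 = 0.7854 in²; R_n = 84 × 0.7854 × 4 × 1 = 263.9 kips → 0.75 × 263.9 = 198 kips.
Bearing (1.2 l_c t F_u ≤ 2.4 d t F_u): upper limit = 2.4·1·0.375·70 = 63 kips.
  Edge l_c = 2 − 1.125/2 = 1.438 → r_n = 45.28 kips; interior l_c = 3.75 − 1.125 = 2.625 → r_n = 63 kips.
  R_n,bearing = 2·45.28 + 2·63 = 216.6 kips → 0.75 × 216.6 = 162 kips.
Bearing governs: 162 kips.

162 kips (bearing governs)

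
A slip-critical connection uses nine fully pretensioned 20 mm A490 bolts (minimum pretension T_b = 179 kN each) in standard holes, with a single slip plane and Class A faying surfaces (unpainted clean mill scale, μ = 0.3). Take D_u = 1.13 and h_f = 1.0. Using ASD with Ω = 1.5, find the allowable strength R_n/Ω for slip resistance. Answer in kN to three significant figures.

R_n = μ · D_u · h_f · T_b · n_s · n_b = 0.3 × 1.13 × 1.0 × 179 × 1 × 9 = 546.1 kN.
Allowable strength R_n/Ω = 546.1 / 1.5 = 364 kN.

364 kN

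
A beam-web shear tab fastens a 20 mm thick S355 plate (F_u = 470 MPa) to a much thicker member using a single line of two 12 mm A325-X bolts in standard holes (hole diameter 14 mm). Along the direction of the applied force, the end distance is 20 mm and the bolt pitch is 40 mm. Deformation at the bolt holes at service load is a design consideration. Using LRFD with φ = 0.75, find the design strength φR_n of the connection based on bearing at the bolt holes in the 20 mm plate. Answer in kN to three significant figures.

Per bolt r_n = 1.2 l_c t F_u ≤ 2.4 d t F_u; upper limit = 2.4 × 12 × 20 × 470 / 1000 = 270.7 kN.
Edge bolt: l_c = 20 − 14/2 = 13 mm → 1.2 × 13 × 20 × 470 / 1000 = 146.6 → r_n = 146.6 kN.
Interior bolts: l_c = 40 − 14 = 26 mm → 1.2 × 26 × 20 × 470 / 1000 = 293.3 → r_n = 270.7 kN.
R_n = 1 × 146.6 + 1 × 270.7 = 417.4 kN.
Design strength φR_n = 0.75 × 417.4 = 313 kN.

313 kN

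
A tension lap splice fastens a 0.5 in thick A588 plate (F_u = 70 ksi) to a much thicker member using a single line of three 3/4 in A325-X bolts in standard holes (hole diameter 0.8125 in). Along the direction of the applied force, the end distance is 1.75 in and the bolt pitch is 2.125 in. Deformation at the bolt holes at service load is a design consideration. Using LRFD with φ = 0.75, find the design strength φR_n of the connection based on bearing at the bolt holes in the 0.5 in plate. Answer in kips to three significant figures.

125 kips

Per bolt r_n = 1.2 l_c t F_u ≤ 2.4 d t F_u; upper limit = 2.4 × 0.75 × 0.5 × 70 = 63 kips.
Edge bolt: l_c = 1.75 − 0.8125/2 = 1.344 in → 1.2 × 1.344 × 0.5 × 70 = 56.44 → r_n = 56.44 kips.
Interior bolts: l_c = 2.125 − 0.8125 = 1.312 in → 1.2 × 1.312 × 0.5 × 70 = 55.12 → r_n = 55.12 kips.
R_n = 1 × 56.44 + 2 × 55.12 = 166.7 kips.
Design strength φR_n = 0.75 × 166.7 = 125 kips.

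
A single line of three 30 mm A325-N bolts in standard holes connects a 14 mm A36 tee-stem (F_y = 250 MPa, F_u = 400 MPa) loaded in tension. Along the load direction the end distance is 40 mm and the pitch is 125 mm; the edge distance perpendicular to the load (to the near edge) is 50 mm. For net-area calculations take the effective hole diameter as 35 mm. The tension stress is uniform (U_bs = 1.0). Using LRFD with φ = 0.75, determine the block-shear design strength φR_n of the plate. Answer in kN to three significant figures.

593 kN

Shear plane L_v = 40 + 2·125 = 290 mm; A_gv = 290 × 14 = 4060 mm².
A_nv = (290 − 2.5·35) × 14 = 2835 mm².
A_nt = (50 − 0.5·35) × 14 = 455 mm².
0.6 F_u A_nv = 680.4 kN; 0.6 F_y A_gv = 609 kN → shear yielding governs the shear term.
R_n = 609 + 1.0 × 400 × 455 / 1000 = 791 kN.
Design strength φR_n = 0.75 × 791 = 593 kN.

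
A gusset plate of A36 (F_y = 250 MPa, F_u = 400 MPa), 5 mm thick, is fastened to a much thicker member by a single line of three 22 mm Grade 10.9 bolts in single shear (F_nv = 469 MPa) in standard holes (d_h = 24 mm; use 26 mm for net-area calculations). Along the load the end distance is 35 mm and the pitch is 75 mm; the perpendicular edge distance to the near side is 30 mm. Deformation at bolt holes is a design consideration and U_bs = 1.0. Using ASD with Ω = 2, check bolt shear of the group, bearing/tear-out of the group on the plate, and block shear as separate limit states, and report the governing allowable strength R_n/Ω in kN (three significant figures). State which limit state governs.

Bolt shear: A_b = π·22²/4 = 380.1 mm²; R_n = 469 × 380.1 × 3 × 1 / 1000 = 534.8 kN → 534.8 / 2 = 267 kN.
Bearing: edge l_c = 23, r_n = 55.2 kN; interior l_c = 51, r_n = 105.6 kN; R_n = 55.2 + 2·105.6 = 266.4 kN → 133 kN.
Block shear: A_gv = 925, A_nv = 600, A_nt = 85 mm²; R_n = min(0.6F_uA_nv, 0.6F_yA_gv) + U_bs·F_u·A_nt = 172.8 kN → 86.4 kN.
Block shear governs: 86.4 kN.

86.4 kN (block shear governs)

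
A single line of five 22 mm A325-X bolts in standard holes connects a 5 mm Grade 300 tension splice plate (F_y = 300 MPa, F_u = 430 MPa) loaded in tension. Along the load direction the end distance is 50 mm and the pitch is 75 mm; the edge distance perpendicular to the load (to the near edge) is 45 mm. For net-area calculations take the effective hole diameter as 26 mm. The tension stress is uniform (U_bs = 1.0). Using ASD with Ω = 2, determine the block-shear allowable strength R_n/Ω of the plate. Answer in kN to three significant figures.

185 kN

Shear plane L_v = 50 + 4·75 = 350 mm; A_gv = 350 × 5 = 1750 mm².
A_nv = (350 − 4.5·26) × 5 = 1165 mm².
A_nt = (45 − 0.5·26) × 5 = 160 mm².
0.6 F_u A_nv = 300.6 kN; 0.6 F_y A_gv = 315 kN → shear rupture governs the shear term.
R_n = 300.6 + 1.0 × 430 × 160 / 1000 = 369.4 kN.
Allowable strength R_n/Ω = 369.4 / 2 = 185 kN.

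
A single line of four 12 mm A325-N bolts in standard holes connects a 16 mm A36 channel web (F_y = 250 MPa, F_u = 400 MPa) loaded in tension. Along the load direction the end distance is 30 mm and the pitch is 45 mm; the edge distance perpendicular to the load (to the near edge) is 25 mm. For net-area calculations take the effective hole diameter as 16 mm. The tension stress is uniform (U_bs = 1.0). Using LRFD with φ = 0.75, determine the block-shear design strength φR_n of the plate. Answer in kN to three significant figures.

Shear plane L_v = 30 + 3·45 = 165 mm; A_gv = 165 × 16 = 2640 mm².
A_nv = (165 − 3.5·16) × 16 = 1744 mm².
A_nt = (25 − 0.5·16) × 16 = 272 mm².
0.6 F_u A_nv = 418.6 kN; 0.6 F_y A_gv = 396 kN → shear yielding governs the shear term.
R_n = 396 + 1.0 × 400 × 272 / 1000 = 504.8 kN.
Design strength φR_n = 0.75 × 504.8 = 379 kN.

379 kN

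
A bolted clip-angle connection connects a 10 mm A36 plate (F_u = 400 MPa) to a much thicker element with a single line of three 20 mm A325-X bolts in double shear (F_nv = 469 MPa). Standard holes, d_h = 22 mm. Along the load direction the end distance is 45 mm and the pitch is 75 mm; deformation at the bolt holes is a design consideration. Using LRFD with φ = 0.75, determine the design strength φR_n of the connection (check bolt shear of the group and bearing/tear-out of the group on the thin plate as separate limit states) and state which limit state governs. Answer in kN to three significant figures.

410 kN (bearing governs)

Bolt shear: A_b = π·20²/4 = 314.2 mm²; R_n = 469 × 314.2 × 3 × 2 / 1000 = 884 kN → 0.75 × 884 = 663 kN.
Bearing (1.2 l_c t F_u ≤ 2.4 d t F_u): upper limit = 2.4·20·10·400 / 1000 = 192 kN.
  Edge l_c = 45 − 22/2 = 34 → r_n = 163.2 kN; interior l_c = 75 − 22 = 53 → r_n = 192 kN.
  R_n,bearing = 1·163.2 + 2·192 = 547.2 kN → 0.75 × 547.2 = 410 kN.
Bearing governs: 410 kN.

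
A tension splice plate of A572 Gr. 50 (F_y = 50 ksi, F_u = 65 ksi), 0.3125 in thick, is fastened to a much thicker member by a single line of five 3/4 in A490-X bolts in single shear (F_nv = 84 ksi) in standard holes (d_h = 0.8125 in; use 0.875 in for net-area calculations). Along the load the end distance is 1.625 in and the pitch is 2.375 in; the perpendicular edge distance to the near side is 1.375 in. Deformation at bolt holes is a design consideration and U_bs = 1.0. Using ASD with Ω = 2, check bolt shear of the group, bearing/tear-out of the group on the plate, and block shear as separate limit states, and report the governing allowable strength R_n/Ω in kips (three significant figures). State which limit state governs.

Bolt shear: A_b = π·0.75²/4 = 0.4418 in²; R_n = 84 × 0.4418 × 5 × 1 = 185.6 kips → 185.6 / 2 = 92.8 kips.
Bearing: edge l_c = 1.219, r_n = 29.71 kips; interior l_c = 1.562, r_n = 36.56 kips; R_n = 29.71 + 4·36.56 = 176 kips → 88 kips.
Block shear: A_gv = 3.477, A_nv = 2.246, A_nt = 0.293 in²; R_n = min(0.6F_uA_nv, 0.6F_yA_gv) + U_bs·F_u·A_nt = 106.6 kips → 53.3 kips.
Block shear governs: 53.3 kips.

53.3 kips (block shear governs)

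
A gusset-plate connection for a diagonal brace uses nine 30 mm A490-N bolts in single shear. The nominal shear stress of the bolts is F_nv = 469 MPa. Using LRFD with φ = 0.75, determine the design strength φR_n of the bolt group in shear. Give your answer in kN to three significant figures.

2240 kN

A_b = π × 30² / 4 = 706.9 mm².
R_n = F_nv · A_b · n · n_s = 469 × 706.9 × 9 × 1 / 1000 = 2984 kN.
Design strength φR_n = 0.75 × 2984 = 2240 kN.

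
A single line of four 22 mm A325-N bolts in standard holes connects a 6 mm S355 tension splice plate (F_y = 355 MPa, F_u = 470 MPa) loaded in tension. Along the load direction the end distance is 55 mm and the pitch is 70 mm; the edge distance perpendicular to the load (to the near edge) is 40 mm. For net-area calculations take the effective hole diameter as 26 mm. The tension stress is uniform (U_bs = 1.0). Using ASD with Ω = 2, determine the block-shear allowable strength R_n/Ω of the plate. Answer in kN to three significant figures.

185 kN

Shear plane L_v = 55 + 3·70 = 265 mm; A_gv = 265 × 6 = 1590 mm².
A_nv = (265 − 3.5·26) × 6 = 1044 mm².
A_nt = (40 − 0.5·26) × 6 = 162 mm².
0.6 F_u A_nv = 294.4 kN; 0.6 F_y A_gv = 338.7 kN → shear rupture governs the shear term.
R_n = 294.4 + 1.0 × 470 × 162 / 1000 = 370.5 kN.
Allowable strength R_n/Ω = 370.5 / 2 = 185 kN.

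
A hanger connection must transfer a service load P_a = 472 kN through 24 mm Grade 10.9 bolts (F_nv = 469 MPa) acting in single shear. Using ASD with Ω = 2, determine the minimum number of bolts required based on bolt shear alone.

5 bolts

A_b = π·24²/4 = 452.4 mm².
Per-bolt allowable strength R_n/Ω = 469 × 452.4 × 1 / 1000 / 2 = 106.1 kN.
n ≥ 472 / 106.1 = 4.449 → use 5 bolts.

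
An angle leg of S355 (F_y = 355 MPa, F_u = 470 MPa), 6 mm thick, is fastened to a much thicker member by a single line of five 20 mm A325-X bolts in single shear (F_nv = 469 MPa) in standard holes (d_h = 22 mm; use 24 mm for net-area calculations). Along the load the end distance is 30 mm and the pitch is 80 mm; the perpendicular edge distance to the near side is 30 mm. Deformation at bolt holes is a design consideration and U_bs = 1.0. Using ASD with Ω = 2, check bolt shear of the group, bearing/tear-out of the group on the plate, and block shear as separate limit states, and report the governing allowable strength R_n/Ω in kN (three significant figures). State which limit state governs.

Bolt shear: A_b = π·20²/4 = 314.2 mm²; R_n = 469 × 314.2 × 5 × 1 / 1000 = 736.7 kN → 736.7 / 2 = 368 kN.
Bearing: edge l_c = 19, r_n = 64.3 kN; interior l_c = 58, r_n = 135.4 kN; R_n = 64.3 + 4·135.4 = 605.7 kN → 303 kN.
Block shear: A_gv = 2100, A_nv = 1452, A_nt = 108 mm²; R_n = min(0.6F_uA_nv, 0.6F_yA_gv) + U_bs·F_u·A_nt = 460.2 kN → 230 kN.
Block shear governs: 230 kN.

230 kN (block shear governs)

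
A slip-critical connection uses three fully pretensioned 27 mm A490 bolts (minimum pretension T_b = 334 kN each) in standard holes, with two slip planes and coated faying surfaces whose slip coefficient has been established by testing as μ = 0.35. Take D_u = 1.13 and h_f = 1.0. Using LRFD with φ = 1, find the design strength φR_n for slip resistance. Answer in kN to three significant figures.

793 kN

R_n = μ · D_u · h_f · T_b · n_s · n_b = 0.35 × 1.13 × 1.0 × 334 × 2 × 3 = 792.6 kN.
Design strength φR_n = 1 × 792.6 = 793 kN.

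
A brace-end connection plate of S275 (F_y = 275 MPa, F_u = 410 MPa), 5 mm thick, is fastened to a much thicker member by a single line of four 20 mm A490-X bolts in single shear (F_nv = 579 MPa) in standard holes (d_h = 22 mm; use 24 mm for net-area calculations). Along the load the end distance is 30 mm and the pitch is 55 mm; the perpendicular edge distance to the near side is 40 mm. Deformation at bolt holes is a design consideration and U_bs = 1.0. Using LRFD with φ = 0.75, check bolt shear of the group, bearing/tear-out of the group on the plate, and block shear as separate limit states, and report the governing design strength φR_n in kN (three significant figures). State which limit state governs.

145 kN (block shear governs)

Bolt shear: A_b = π·20²/4 = 314.2 mm²; R_n = 579 × 314.2 × 4 × 1 / 1000 = 727.6 kN → 0.75 × 727.6 = 546 kN.
Bearing: edge l_c = 19, r_n = 46.74 kN; interior l_c = 33, r_n = 81.18 kN; R_n = 46.74 + 3·81.18 = 290.3 kN → 218 kN.
Block shear: A_gv = 975, A_nv = 555, A_nt = 140 mm²; R_n = min(0.6F_uA_nv, 0.6F_yA_gv) + U_bs·F_u·A_nt = 193.9 kN → 145 kN.
Block shear governs: 145 kN.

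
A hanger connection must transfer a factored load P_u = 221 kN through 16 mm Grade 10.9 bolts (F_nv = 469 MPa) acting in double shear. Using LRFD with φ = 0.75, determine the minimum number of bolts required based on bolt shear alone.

A_b = π·16²/4 = 201.1 mm².
Per-bolt design strength φR_n = 0.75 × 469 × 201.1 × 2 / 1000 = 141.4 kN.
n ≥ 221 / 141.4 = 1.562 → use 2 bolts.

2 bolts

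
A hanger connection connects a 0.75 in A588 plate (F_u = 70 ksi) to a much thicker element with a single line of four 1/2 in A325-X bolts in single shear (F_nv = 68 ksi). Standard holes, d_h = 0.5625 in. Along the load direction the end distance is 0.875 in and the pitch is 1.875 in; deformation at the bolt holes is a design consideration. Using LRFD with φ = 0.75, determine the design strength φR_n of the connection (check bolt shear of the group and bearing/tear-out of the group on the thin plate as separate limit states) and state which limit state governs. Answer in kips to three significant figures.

Bolt shear: A_b = π·0.5²/4 = 0.1963 in²; R_n = 68 × 0.1963 × 4 × 1 = 53.41 kips → 0.75 × 53.41 = 40.1 kips.
Bearing (1.2 l_c t F_u ≤ 2.4 d t F_u): upper limit = 2.4·0.5·0.75·70 = 63 kips.
  Edge l_c = 0.875 − 0.5625/2 = 0.5938 → r_n = 37.41 kips; interior l_c = 1.875 − 0.5625 = 1.312 → r_n = 63 kips.
  R_n,bearing = 1·37.41 + 3·63 = 226.4 kips → 0.75 × 226.4 = 170 kips.
Bolt shear governs: 40.1 kips.

40.1 kips (bolt shear governs)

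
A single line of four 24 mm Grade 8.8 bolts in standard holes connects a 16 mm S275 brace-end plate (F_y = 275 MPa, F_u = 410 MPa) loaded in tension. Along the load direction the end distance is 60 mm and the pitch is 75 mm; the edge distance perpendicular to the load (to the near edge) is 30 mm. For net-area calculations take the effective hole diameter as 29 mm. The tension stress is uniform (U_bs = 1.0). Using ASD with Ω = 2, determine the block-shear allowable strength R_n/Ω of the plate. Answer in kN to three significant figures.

412 kN

Shear plane L_v = 60 + 3·75 = 285 mm; A_gv = 285 × 16 = 4560 mm².
A_nv = (285 − 3.5·29) × 16 = 2936 mm².
A_nt = (30 − 0.5·29) × 16 = 248 mm².
0.6 F_u A_nv = 722.3 kN; 0.6 F_y A_gv = 752.4 kN → shear rupture governs the shear term.
R_n = 722.3 + 1.0 × 410 × 248 / 1000 = 823.9 kN.
Allowable strength R_n/Ω = 823.9 / 2 = 412 kN.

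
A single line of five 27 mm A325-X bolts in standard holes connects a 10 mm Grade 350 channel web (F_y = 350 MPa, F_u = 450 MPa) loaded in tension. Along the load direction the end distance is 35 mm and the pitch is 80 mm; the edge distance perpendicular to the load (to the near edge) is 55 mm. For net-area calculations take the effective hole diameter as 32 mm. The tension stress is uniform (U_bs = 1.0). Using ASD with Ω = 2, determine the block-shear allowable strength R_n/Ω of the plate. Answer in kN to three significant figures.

Shear plane L_v = 35 + 4·80 = 355 mm; A_gv = 355 × 10 = 3550 mm².
A_nv = (355 − 4.5·32) × 10 = 2110 mm².
A_nt = (55 − 0.5·32) × 10 = 390 mm².
0.6 F_u A_nv = 569.7 kN; 0.6 F_y A_gv = 745.5 kN → shear rupture governs the shear term.
R_n = 569.7 + 1.0 × 450 × 390 / 1000 = 745.2 kN.
Allowable strength R_n/Ω = 745.2 / 2 = 373 kN.

373 kN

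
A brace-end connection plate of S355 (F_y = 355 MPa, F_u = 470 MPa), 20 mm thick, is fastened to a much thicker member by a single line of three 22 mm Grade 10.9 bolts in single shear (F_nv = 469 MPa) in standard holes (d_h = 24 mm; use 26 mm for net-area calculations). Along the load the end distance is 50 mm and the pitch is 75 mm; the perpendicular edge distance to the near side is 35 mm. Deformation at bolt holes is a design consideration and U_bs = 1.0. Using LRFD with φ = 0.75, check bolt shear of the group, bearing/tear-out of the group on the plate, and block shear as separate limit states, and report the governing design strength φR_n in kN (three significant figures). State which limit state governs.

Bolt shear: A_b = π·22²/4 = 380.1 mm²; R_n = 469 × 380.1 × 3 × 1 / 1000 = 534.8 kN → 0.75 × 534.8 = 401 kN.
Bearing: edge l_c = 38, r_n = 428.6 kN; interior l_c = 51, r_n = 496.3 kN; R_n = 428.6 + 2·496.3 = 1421 kN → 1070 kN.
Block shear: A_gv = 4000, A_nv = 2700, A_nt = 440 mm²; R_n = min(0.6F_uA_nv, 0.6F_yA_gv) + U_bs·F_u·A_nt = 968.2 kN → 726 kN.
Bolt shear governs: 401 kN.

401 kN (bolt shear governs)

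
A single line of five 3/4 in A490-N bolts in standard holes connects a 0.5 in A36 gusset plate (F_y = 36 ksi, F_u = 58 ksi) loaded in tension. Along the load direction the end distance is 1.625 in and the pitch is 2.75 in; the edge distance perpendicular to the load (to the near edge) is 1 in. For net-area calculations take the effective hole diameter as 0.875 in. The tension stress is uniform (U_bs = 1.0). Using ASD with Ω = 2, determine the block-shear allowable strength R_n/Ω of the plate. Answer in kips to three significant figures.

Shear plane L_v = 1.625 + 4·2.75 = 12.62 in; A_gv = 12.62 × 0.5 = 6.312 in².
A_nv = (12.62 − 4.5·0.875) × 0.5 = 4.344 in².
A_nt = (1 − 0.5·0.875) × 0.5 = 0.2812 in².
0.6 F_u A_nv = 151.2 kips; 0.6 F_y A_gv = 136.3 kips → shear yielding governs the shear term.
R_n = 136.3 + 1.0 × 58 × 0.2812 = 152.7 kips.
Allowable strength R_n/Ω = 152.7 / 2 = 76.3 kips.

76.3 kips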